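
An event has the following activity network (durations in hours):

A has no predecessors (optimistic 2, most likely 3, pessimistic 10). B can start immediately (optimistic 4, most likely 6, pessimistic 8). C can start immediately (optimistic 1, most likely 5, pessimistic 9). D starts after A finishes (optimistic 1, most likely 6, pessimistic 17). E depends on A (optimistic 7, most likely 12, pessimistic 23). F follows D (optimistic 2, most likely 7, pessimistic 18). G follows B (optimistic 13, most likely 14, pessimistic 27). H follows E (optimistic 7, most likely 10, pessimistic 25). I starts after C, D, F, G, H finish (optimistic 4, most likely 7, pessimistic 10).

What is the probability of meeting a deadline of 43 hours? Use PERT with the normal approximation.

te_A = (2 + 4·3 + 10)/6 = 24/6 = 4; σ²_A = ((10−2)/6)² = 1.778
te_B = (4 + 4·6 + 8)/6 = 36/6 = 6; σ²_B = ((8−4)/6)² = 0.444
te_C = (1 + 4·5 + 9)/6 = 30/6 = 5; σ²_C = ((9−1)/6)² = 1.778
te_D = (1 + 4·6 + 17)/6 = 42/6 = 7; σ²_D = ((17−1)/6)² = 7.111
te_E = (7 + 4·12 + 23)/6 = 78/6 = 13; σ²_E = ((23−7)/6)² = 7.111
te_F = (2 + 4·7 + 18)/6 = 48/6 = 8; σ²_F = ((18−2)/6)² = 7.111
te_G = (13 + 4·14 + 27)/6 = 96/6 = 16; σ²_G = ((27−13)/6)² = 5.444
te_H = (7 + 4·10 + 25)/6 = 72/6 = 12; σ²_H = ((25−7)/6)² = 9.000
te_I = (4 + 4·7 + 10)/6 = 42/6 = 7; σ²_I = ((10−4)/6)² = 1.000

Forward pass:
ES_A = 0; EF_A = 4
ES_B = 0; EF_B = 6
ES_C = 0; EF_C = 5
ES_D = 4; EF_D = 4+7 = 11
ES_E = 4; EF_E = 4+13 = 17
ES_F = 11; EF_F = 11+8 = 19
ES_G = 6; EF_G = 6+16 = 22
ES_H = 17; EF_H = 17+12 = 29
ES_I = max(EF_C=5, EF_D=11, EF_F=19, EF_G=22, EF_H=29) = 29; EF_I = 29+7 = 36
Expected project duration μ = 36 hours. Critical path: A → E → H → I.

Variance along critical path = 1.778 + 7.111 + 9.000 + 1.000 = 18.889; σ = √18.889 = 4.346 hours.
Z = (43 − 36) / 4.346 = 1.611
P(T ≤ 43) = Φ(1.611) ≈ 0.946

0.946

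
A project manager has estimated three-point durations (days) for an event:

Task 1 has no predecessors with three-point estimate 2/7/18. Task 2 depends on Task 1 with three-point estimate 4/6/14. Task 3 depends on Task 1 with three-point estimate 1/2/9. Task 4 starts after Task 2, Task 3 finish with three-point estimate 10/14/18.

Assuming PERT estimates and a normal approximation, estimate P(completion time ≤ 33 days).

te_Task 1 = (2 + 4·7 + 18)/6 = 48/6 = 8; σ²_Task 1 = ((18−2)/6)² = 7.111
te_Task 2 = (4 + 4·6 + 14)/6 = 42/6 = 7; σ²_Task 2 = ((14−4)/6)² = 2.778
te_Task 3 = (1 + 4·2 + 9)/6 = 18/6 = 3; σ²_Task 3 = ((9−1)/6)² = 1.778
te_Task 4 = (10 + 4·14 + 18)/6 = 84/6 = 14; σ²_Task 4 = ((18−10)/6)² = 1.778

Forward pass:
ES_Task 1 = 0; EF_Task 1 = 8
ES_Task 2 = 8; EF_Task 2 = 8+7 = 15
ES_Task 3 = 8; EF_Task 3 = 8+3 = 11
ES_Task 4 = max(EF_Task 2=15, EF_Task 3=11) = 15; EF_Task 4 = 15+14 = 29
Expected project duration μ = 29 days. Critical path: Task 1 → Task 2 → Task 4.

Variance along critical path = 7.111 + 2.778 + 1.778 = 11.667; σ = √11.667 = 3.416 days.
Z = (33 − 29) / 3.416 = 1.171
P(T ≤ 33) = Φ(1.171) ≈ 0.879

0.879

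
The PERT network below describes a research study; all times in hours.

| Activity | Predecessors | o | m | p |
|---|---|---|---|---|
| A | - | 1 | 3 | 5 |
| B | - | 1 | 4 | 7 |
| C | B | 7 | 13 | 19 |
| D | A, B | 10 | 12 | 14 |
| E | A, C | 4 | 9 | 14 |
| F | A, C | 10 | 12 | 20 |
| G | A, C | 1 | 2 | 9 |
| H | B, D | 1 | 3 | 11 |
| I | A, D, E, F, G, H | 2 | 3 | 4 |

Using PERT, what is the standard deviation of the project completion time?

2.81 hours

te_A = (1 + 4·3 + 5)/6 = 18/6 = 3; σ²_A = ((5−1)/6)² = 0.444
te_B = (1 + 4·4 + 7)/6 = 24/6 = 4; σ²_B = ((7−1)/6)² = 1.000
te_C = (7 + 4·13 + 19)/6 = 78/6 = 13; σ²_C = ((19−7)/6)² = 4.000
te_D = (10 + 4·12 + 14)/6 = 72/6 = 12; σ²_D = ((14−10)/6)² = 0.444
te_E = (4 + 4·9 + 14)/6 = 54/6 = 9; σ²_E = ((14−4)/6)² = 2.778
te_F = (10 + 4·12 + 20)/6 = 78/6 = 13; σ²_F = ((20−10)/6)² = 2.778
te_G = (1 + 4·2 + 9)/6 = 18/6 = 3; σ²_G = ((9−1)/6)² = 1.778
te_H = (1 + 4·3 + 11)/6 = 24/6 = 4; σ²_H = ((11−1)/6)² = 2.778
te_I = (2 + 4·3 + 4)/6 = 18/6 = 3; σ²_I = ((4−2)/6)² = 0.111

Forward pass:
ES_A = 0; EF_A = 3
ES_B = 0; EF_B = 4
ES_C = 4; EF_C = 4+13 = 17
ES_D = max(EF_A=3, EF_B=4) = 4; EF_D = 4+12 = 16
ES_E = max(EF_A=3, EF_C=17) = 17; EF_E = 17+9 = 26
ES_F = max(EF_A=3, EF_C=17) = 17; EF_F = 17+13 = 30
ES_G = max(EF_A=3, EF_C=17) = 17; EF_G = 17+3 = 20
ES_H = max(EF_B=4, EF_D=16) = 16; EF_H = 16+4 = 20
ES_I = max(EF_A=3, EF_D=16, EF_E=26, EF_F=30, EF_G=20, EF_H=20) = 30; EF_I = 30+3 = 33
Expected project duration μ = 33 hours. Critical path: B → C → F → I.

Variance along critical path = 1.000 + 4.000 + 2.778 + 0.111 = 7.889
σ = √7.889 = 2.809 hours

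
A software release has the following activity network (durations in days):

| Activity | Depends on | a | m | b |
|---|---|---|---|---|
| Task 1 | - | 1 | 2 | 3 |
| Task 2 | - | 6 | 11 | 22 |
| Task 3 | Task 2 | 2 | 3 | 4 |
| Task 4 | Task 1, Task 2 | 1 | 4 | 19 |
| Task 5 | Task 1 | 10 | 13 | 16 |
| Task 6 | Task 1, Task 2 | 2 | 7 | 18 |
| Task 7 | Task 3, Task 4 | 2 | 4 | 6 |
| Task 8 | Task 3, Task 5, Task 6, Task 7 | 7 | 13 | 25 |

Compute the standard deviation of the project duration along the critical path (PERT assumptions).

te_Task 1 = (1 + 4·2 + 3)/6 = 12/6 = 2; σ²_Task 1 = ((3−1)/6)² = 0.111
te_Task 2 = (6 + 4·11 + 22)/6 = 72/6 = 12; σ²_Task 2 = ((22−6)/6)² = 7.111
te_Task 3 = (2 + 4·3 + 4)/6 = 18/6 = 3; σ²_Task 3 = ((4−2)/6)² = 0.111
te_Task 4 = (1 + 4·4 + 19)/6 = 36/6 = 6; σ²_Task 4 = ((19−1)/6)² = 9.000
te_Task 5 = (10 + 4·13 + 16)/6 = 78/6 = 13; σ²_Task 5 = ((16−10)/6)² = 1.000
te_Task 6 = (2 + 4·7 + 18)/6 = 48/6 = 8; σ²_Task 6 = ((18−2)/6)² = 7.111
te_Task 7 = (2 + 4·4 + 6)/6 = 24/6 = 4; σ²_Task 7 = ((6−2)/6)² = 0.444
te_Task 8 = (7 + 4·13 + 25)/6 = 84/6 = 14; σ²_Task 8 = ((25−7)/6)² = 9.000

Forward pass:
ES_Task 1 = 0; EF_Task 1 = 2
ES_Task 2 = 0; EF_Task 2 = 12
ES_Task 3 = 12; EF_Task 3 = 12+3 = 15
ES_Task 4 = max(EF_Task 1=2, EF_Task 2=12) = 12; EF_Task 4 = 12+6 = 18
ES_Task 5 = 2; EF_Task 5 = 2+13 = 15
ES_Task 6 = max(EF_Task 1=2, EF_Task 2=12) = 12; EF_Task 6 = 12+8 = 20
ES_Task 7 = max(EF_Task 3=15, EF_Task 4=18) = 18; EF_Task 7 = 18+4 = 22
ES_Task 8 = max(EF_Task 3=15, EF_Task 5=15, EF_Task 6=20, EF_Task 7=22) = 22; EF_Task 8 = 22+14 = 36
Expected project duration μ = 36 days. Critical path: Task 2 → Task 4 → Task 7 → Task 8.

Variance along critical path = 7.111 + 9.000 + 0.444 + 9.000 = 25.556
σ = √25.556 = 5.055 days

5.06 days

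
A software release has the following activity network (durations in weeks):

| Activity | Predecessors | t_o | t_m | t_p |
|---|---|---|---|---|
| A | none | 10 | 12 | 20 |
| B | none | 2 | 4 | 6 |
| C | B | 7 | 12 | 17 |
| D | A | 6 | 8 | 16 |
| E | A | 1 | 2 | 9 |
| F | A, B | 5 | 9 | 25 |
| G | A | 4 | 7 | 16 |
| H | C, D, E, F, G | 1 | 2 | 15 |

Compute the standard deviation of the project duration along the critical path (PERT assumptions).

4.40 weeks

te_A = (10 + 4·12 + 20)/6 = 78/6 = 13; σ²_A = ((20−10)/6)² = 2.778
te_B = (2 + 4·4 + 6)/6 = 24/6 = 4; σ²_B = ((6−2)/6)² = 0.444
te_C = (7 + 4·12 + 17)/6 = 72/6 = 12; σ²_C = ((17−7)/6)² = 2.778
te_D = (6 + 4·8 + 16)/6 = 54/6 = 9; σ²_D = ((16−6)/6)² = 2.778
te_E = (1 + 4·2 + 9)/6 = 18/6 = 3; σ²_E = ((9−1)/6)² = 1.778
te_F = (5 + 4·9 + 25)/6 = 66/6 = 11; σ²_F = ((25−5)/6)² = 11.111
te_G = (4 + 4·7 + 16)/6 = 48/6 = 8; σ²_G = ((16−4)/6)² = 4.000
te_H = (1 + 4·2 + 15)/6 = 24/6 = 4; σ²_H = ((15−1)/6)² = 5.444

Forward pass:
ES_A = 0; EF_A = 13
ES_B = 0; EF_B = 4
ES_C = 4; EF_C = 4+12 = 16
ES_D = 13; EF_D = 13+9 = 22
ES_E = 13; EF_E = 13+3 = 16
ES_F = max(EF_A=13, EF_B=4) = 13; EF_F = 13+11 = 24
ES_G = 13; EF_G = 13+8 = 21
ES_H = max(EF_C=16, EF_D=22, EF_E=16, EF_F=24, EF_G=21) = 24; EF_H = 24+4 = 28
Expected project duration μ = 28 weeks. Critical path: A → F → H.

Variance along critical path = 2.778 + 11.111 + 5.444 = 19.333
σ = √19.333 = 4.397 weeks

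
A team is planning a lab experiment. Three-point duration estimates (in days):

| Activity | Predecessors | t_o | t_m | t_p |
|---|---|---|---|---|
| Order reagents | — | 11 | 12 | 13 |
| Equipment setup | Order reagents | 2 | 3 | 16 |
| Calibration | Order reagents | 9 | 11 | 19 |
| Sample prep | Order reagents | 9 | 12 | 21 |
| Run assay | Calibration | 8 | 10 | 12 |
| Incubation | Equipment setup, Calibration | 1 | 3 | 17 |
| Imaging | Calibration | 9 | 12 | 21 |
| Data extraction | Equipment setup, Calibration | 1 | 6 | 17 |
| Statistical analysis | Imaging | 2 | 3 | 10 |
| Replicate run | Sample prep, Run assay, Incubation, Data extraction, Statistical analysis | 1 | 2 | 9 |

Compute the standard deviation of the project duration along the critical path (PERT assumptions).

te_Order reagents = (11 + 4·12 + 13)/6 = 72/6 = 12; σ²_Order reagents = ((13−11)/6)² = 0.111
te_Equipment setup = (2 + 4·3 + 16)/6 = 30/6 = 5; σ²_Equipment setup = ((16−2)/6)² = 5.444
te_Calibration = (9 + 4·11 + 19)/6 = 72/6 = 12; σ²_Calibration = ((19−9)/6)² = 2.778
te_Sample prep = (9 + 4·12 + 21)/6 = 78/6 = 13; σ²_Sample prep = ((21−9)/6)² = 4.000
te_Run assay = (8 + 4·10 + 12)/6 = 60/6 = 10; σ²_Run assay = ((12−8)/6)² = 0.444
te_Incubation = (1 + 4·3 + 17)/6 = 30/6 = 5; σ²_Incubation = ((17−1)/6)² = 7.111
te_Imaging = (9 + 4·12 + 21)/6 = 78/6 = 13; σ²_Imaging = ((21−9)/6)² = 4.000
te_Data extraction = (1 + 4·6 + 17)/6 = 42/6 = 7; σ²_Data extraction = ((17−1)/6)² = 7.111
te_Statistical analysis = (2 + 4·3 + 10)/6 = 24/6 = 4; σ²_Statistical analysis = ((10−2)/6)² = 1.778
te_Replicate run = (1 + 4·2 + 9)/6 = 18/6 = 3; σ²_Replicate run = ((9−1)/6)² = 1.778

Forward pass:
ES_Order reagents = 0; EF_Order reagents = 12
ES_Equipment setup = 12; EF_Equipment setup = 12+5 = 17
ES_Calibration = 12; EF_Calibration = 12+12 = 24
ES_Sample prep = 12; EF_Sample prep = 12+13 = 25
ES_Run assay = 24; EF_Run assay = 24+10 = 34
ES_Incubation = max(EF_Equipment setup=17, EF_Calibration=24) = 24; EF_Incubation = 24+5 = 29
ES_Imaging = 24; EF_Imaging = 24+13 = 37
ES_Data extraction = max(EF_Equipment setup=17, EF_Calibration=24) = 24; EF_Data extraction = 24+7 = 31
ES_Statistical analysis = 37; EF_Statistical analysis = 37+4 = 41
ES_Replicate run = max(EF_Sample prep=25, EF_Run assay=34, EF_Incubation=29, EF_Data extraction=31, EF_Statistical analysis=41) = 41; EF_Replicate run = 41+3 = 44
Expected project duration μ = 44 days. Critical path: Order reagents → Calibration → Imaging → Statistical analysis → Replicate run.

Variance along critical path = 0.111 + 2.778 + 4.000 + 1.778 + 1.778 = 10.444
σ = √10.444 = 3.232 days

3.23 days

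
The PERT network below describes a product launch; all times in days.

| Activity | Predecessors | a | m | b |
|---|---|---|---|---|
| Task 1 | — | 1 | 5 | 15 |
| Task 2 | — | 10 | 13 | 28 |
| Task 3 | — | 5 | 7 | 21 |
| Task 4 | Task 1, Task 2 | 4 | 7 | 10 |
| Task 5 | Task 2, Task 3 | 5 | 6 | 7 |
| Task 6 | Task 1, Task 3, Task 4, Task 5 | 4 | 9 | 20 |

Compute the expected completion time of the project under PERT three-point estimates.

32 days

te_Task 1 = (1 + 4·5 + 15)/6 = 36/6 = 6
te_Task 2 = (10 + 4·13 + 28)/6 = 90/6 = 15
te_Task 3 = (5 + 4·7 + 21)/6 = 54/6 = 9
te_Task 4 = (4 + 4·7 + 10)/6 = 42/6 = 7
te_Task 5 = (5 + 4·6 + 7)/6 = 36/6 = 6
te_Task 6 = (4 + 4·9 + 20)/6 = 60/6 = 10

Forward pass:
ES_Task 1 = 0; EF_Task 1 = 6
ES_Task 2 = 0; EF_Task 2 = 15
ES_Task 3 = 0; EF_Task 3 = 9
ES_Task 4 = max(EF_Task 1=6, EF_Task 2=15) = 15; EF_Task 4 = 15+7 = 22
ES_Task 5 = max(EF_Task 2=15, EF_Task 3=9) = 15; EF_Task 5 = 15+6 = 21
ES_Task 6 = max(EF_Task 1=6, EF_Task 3=9, EF_Task 4=22, EF_Task 5=21) = 22; EF_Task 6 = 22+10 = 32
Expected project duration μ = 32 days. Critical path: Task 2 → Task 4 → Task 6.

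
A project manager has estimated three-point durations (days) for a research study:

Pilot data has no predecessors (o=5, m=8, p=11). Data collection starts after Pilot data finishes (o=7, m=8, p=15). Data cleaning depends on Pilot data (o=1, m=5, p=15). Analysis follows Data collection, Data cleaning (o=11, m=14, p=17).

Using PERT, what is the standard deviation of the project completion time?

1.94 days

te_Pilot data = (5 + 4·8 + 11)/6 = 48/6 = 8; σ²_Pilot data = ((11−5)/6)² = 1.000
te_Data collection = (7 + 4·8 + 15)/6 = 54/6 = 9; σ²_Data collection = ((15−7)/6)² = 1.778
te_Data cleaning = (1 + 4·5 + 15)/6 = 36/6 = 6; σ²_Data cleaning = ((15−1)/6)² = 5.444
te_Analysis = (11 + 4·14 + 17)/6 = 84/6 = 14; σ²_Analysis = ((17−11)/6)² = 1.000

Forward pass:
ES_Pilot data = 0; EF_Pilot data = 8
ES_Data collection = 8; EF_Data collection = 8+9 = 17
ES_Data cleaning = 8; EF_Data cleaning = 8+6 = 14
ES_Analysis = max(EF_Data collection=17, EF_Data cleaning=14) = 17; EF_Analysis = 17+14 = 31
Expected project duration μ = 31 days. Critical path: Pilot data → Data collection → Analysis.

Variance along critical path = 1.000 + 1.778 + 1.000 = 3.778
σ = √3.778 = 1.944 days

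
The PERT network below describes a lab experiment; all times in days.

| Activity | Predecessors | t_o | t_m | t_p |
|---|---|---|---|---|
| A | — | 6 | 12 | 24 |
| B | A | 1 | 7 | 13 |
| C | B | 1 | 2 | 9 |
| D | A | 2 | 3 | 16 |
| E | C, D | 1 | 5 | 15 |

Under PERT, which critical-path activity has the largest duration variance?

te_A = (6 + 4·12 + 24)/6 = 78/6 = 13; σ²_A = ((24−6)/6)² = 9.000
te_B = (1 + 4·7 + 13)/6 = 42/6 = 7; σ²_B = ((13−1)/6)² = 4.000
te_C = (1 + 4·2 + 9)/6 = 18/6 = 3; σ²_C = ((9−1)/6)² = 1.778
te_D = (2 + 4·3 + 16)/6 = 30/6 = 5; σ²_D = ((16−2)/6)² = 5.444
te_E = (1 + 4·5 + 15)/6 = 36/6 = 6; σ²_E = ((15−1)/6)² = 5.444

Forward pass:
ES_A = 0; EF_A = 13
ES_B = 13; EF_B = 13+7 = 20
ES_C = 20; EF_C = 20+3 = 23
ES_D = 13; EF_D = 13+5 = 18
ES_E = max(EF_C=23, EF_D=18) = 23; EF_E = 23+6 = 29
Expected project duration μ = 29 days. Critical path: A → B → C → E.

Variances on critical path: σ²_A=9.000, σ²_B=4.000, σ²_C=1.778, σ²_E=5.444.
Largest is σ²_A = 9.000.

A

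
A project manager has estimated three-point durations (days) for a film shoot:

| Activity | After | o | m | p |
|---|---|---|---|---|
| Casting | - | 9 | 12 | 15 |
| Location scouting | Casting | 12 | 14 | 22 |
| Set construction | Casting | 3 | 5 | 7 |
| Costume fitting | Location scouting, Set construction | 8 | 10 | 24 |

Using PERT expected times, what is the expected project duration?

39 days

te_Casting = (9 + 4·12 + 15)/6 = 72/6 = 12
te_Location scouting = (12 + 4·14 + 22)/6 = 90/6 = 15
te_Set construction = (3 + 4·5 + 7)/6 = 30/6 = 5
te_Costume fitting = (8 + 4·10 + 24)/6 = 72/6 = 12

Forward pass:
ES_Casting = 0; EF_Casting = 12
ES_Location scouting = 12; EF_Location scouting = 12+15 = 27
ES_Set construction = 12; EF_Set construction = 12+5 = 17
ES_Costume fitting = max(EF_Location scouting=27, EF_Set construction=17) = 27; EF_Costume fitting = 27+12 = 39
Expected project duration μ = 39 days. Critical path: Casting → Location scouting → Costume fitting.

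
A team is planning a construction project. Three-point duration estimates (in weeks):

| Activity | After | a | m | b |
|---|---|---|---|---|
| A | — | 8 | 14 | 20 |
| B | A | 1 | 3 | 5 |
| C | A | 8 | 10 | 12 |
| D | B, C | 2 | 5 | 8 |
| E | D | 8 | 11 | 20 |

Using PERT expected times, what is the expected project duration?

te_A = (8 + 4·14 + 20)/6 = 84/6 = 14
te_B = (1 + 4·3 + 5)/6 = 18/6 = 3
te_C = (8 + 4·10 + 12)/6 = 60/6 = 10
te_D = (2 + 4·5 + 8)/6 = 30/6 = 5
te_E = (8 + 4·11 + 20)/6 = 72/6 = 12

Forward pass:
ES_A = 0; EF_A = 14
ES_B = 14; EF_B = 14+3 = 17
ES_C = 14; EF_C = 14+10 = 24
ES_D = max(EF_B=17, EF_C=24) = 24; EF_D = 24+5 = 29
ES_E = 29; EF_E = 29+12 = 41
Expected project duration μ = 41 weeks. Critical path: A → C → D → E.

41 weeks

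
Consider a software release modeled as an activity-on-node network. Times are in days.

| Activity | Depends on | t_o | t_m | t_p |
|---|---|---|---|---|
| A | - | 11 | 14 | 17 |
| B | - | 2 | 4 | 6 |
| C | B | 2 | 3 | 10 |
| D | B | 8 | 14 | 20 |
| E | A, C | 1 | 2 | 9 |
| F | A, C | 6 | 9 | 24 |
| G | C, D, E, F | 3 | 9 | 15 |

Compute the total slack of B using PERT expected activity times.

te_A = (11 + 4·14 + 17)/6 = 84/6 = 14
te_B = (2 + 4·4 + 6)/6 = 24/6 = 4
te_C = (2 + 4·3 + 10)/6 = 24/6 = 4
te_D = (8 + 4·14 + 20)/6 = 84/6 = 14
te_E = (1 + 4·2 + 9)/6 = 18/6 = 3
te_F = (6 + 4·9 + 24)/6 = 66/6 = 11
te_G = (3 + 4·9 + 15)/6 = 54/6 = 9

Forward pass:
ES_A = 0; EF_A = 14
ES_B = 0; EF_B = 4
ES_C = 4; EF_C = 4+4 = 8
ES_D = 4; EF_D = 4+14 = 18
ES_E = max(EF_A=14, EF_C=8) = 14; EF_E = 14+3 = 17
ES_F = max(EF_A=14, EF_C=8) = 14; EF_F = 14+11 = 25
ES_G = max(EF_C=8, EF_D=18, EF_E=17, EF_F=25) = 25; EF_G = 25+9 = 34
Expected project duration μ = 34 days. Critical path: A → F → G.

Backward pass:
LF_G = 34; LS_G = 34−9 = 25
LF_F = LS_G = 25; LS_F = 25−11 = 14
LF_E = LS_G = 25; LS_E = 25−3 = 22
LF_D = LS_G = 25; LS_D = 25−14 = 11
LF_C = min(LS_E=22, LS_F=14, LS_G=25) = 14; LS_C = 14−4 = 10
LF_B = min(LS_C=10, LS_D=11) = 10; LS_B = 10−4 = 6
LF_A = min(LS_E=22, LS_F=14) = 14; LS_A = 14−14 = 0
Slack_B = LS_B − ES_B = 6 − 0 = 6

6 days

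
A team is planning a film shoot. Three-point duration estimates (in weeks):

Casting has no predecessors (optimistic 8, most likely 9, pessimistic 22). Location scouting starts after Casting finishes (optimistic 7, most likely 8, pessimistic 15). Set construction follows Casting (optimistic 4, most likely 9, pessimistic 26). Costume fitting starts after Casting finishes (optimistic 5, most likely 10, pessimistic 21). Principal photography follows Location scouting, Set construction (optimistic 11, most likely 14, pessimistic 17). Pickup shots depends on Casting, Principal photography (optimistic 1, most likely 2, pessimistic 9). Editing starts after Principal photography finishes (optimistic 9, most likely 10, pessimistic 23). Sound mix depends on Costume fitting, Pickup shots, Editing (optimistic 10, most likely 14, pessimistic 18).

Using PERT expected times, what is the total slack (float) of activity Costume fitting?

26 weeks

te_Casting = (8 + 4·9 + 22)/6 = 66/6 = 11
te_Location scouting = (7 + 4·8 + 15)/6 = 54/6 = 9
te_Set construction = (4 + 4·9 + 26)/6 = 66/6 = 11
te_Costume fitting = (5 + 4·10 + 21)/6 = 66/6 = 11
te_Principal photography = (11 + 4·14 + 17)/6 = 84/6 = 14
te_Pickup shots = (1 + 4·2 + 9)/6 = 18/6 = 3
te_Editing = (9 + 4·10 + 23)/6 = 72/6 = 12
te_Sound mix = (10 + 4·14 + 18)/6 = 84/6 = 14

Forward pass:
ES_Casting = 0; EF_Casting = 11
ES_Location scouting = 11; EF_Location scouting = 11+9 = 20
ES_Set construction = 11; EF_Set construction = 11+11 = 22
ES_Costume fitting = 11; EF_Costume fitting = 11+11 = 22
ES_Principal photography = max(EF_Location scouting=20, EF_Set construction=22) = 22; EF_Principal photography = 22+14 = 36
ES_Pickup shots = max(EF_Casting=11, EF_Principal photography=36) = 36; EF_Pickup shots = 36+3 = 39
ES_Editing = 36; EF_Editing = 36+12 = 48
ES_Sound mix = max(EF_Costume fitting=22, EF_Pickup shots=39, EF_Editing=48) = 48; EF_Sound mix = 48+14 = 62
Expected project duration μ = 62 weeks. Critical path: Casting → Set construction → Principal photography → Editing → Sound mix.

Backward pass:
LF_Sound mix = 62; LS_Sound mix = 62−14 = 48
LF_Editing = LS_Sound mix = 48; LS_Editing = 48−12 = 36
LF_Pickup shots = LS_Sound mix = 48; LS_Pickup shots = 48−3 = 45
LF_Principal photography = min(LS_Pickup shots=45, LS_Editing=36) = 36; LS_Principal photography = 36−14 = 22
LF_Costume fitting = LS_Sound mix = 48; LS_Costume fitting = 48−11 = 37
LF_Set construction = LS_Principal photography = 22; LS_Set construction = 22−11 = 11
LF_Location scouting = LS_Principal photography = 22; LS_Location scouting = 22−9 = 13
LF_Casting = min(LS_Location scouting=13, LS_Set construction=11, LS_Costume fitting=37, LS_Pickup shots=45) = 11; LS_Casting = 11−11 = 0
Slack_Costume fitting = LS_Costume fitting − ES_Costume fitting = 37 − 11 = 26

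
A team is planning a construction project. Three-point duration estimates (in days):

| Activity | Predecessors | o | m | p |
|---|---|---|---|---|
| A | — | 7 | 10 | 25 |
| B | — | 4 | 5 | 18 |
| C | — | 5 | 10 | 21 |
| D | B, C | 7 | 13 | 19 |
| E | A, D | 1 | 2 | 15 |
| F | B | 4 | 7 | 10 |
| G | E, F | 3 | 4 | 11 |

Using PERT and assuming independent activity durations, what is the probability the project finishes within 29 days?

te_A = (7 + 4·10 + 25)/6 = 72/6 = 12; σ²_A = ((25−7)/6)² = 9.000
te_B = (4 + 4·5 + 18)/6 = 42/6 = 7; σ²_B = ((18−4)/6)² = 5.444
te_C = (5 + 4·10 + 21)/6 = 66/6 = 11; σ²_C = ((21−5)/6)² = 7.111
te_D = (7 + 4·13 + 19)/6 = 78/6 = 13; σ²_D = ((19−7)/6)² = 4.000
te_E = (1 + 4·2 + 15)/6 = 24/6 = 4; σ²_E = ((15−1)/6)² = 5.444
te_F = (4 + 4·7 + 10)/6 = 42/6 = 7; σ²_F = ((10−4)/6)² = 1.000
te_G = (3 + 4·4 + 11)/6 = 30/6 = 5; σ²_G = ((11−3)/6)² = 1.778

Forward pass:
ES_A = 0; EF_A = 12
ES_B = 0; EF_B = 7
ES_C = 0; EF_C = 11
ES_D = max(EF_B=7, EF_C=11) = 11; EF_D = 11+13 = 24
ES_E = max(EF_A=12, EF_D=24) = 24; EF_E = 24+4 = 28
ES_F = 7; EF_F = 7+7 = 14
ES_G = max(EF_E=28, EF_F=14) = 28; EF_G = 28+5 = 33
Expected project duration μ = 33 days. Critical path: C → D → E → G.

Variance along critical path = 7.111 + 4.000 + 5.444 + 1.778 = 18.333; σ = √18.333 = 4.282 days.
Z = (29 − 33) / 4.282 = -0.934
P(T ≤ 29) = Φ(-0.934) ≈ 0.175

0.175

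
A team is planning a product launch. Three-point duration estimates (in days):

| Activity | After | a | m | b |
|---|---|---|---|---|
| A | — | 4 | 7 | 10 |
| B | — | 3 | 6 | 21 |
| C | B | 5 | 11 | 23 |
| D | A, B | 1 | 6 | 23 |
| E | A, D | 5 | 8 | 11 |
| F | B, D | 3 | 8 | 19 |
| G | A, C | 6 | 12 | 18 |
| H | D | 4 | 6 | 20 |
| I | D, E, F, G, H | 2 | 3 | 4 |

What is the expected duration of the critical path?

35 days

te_A = (4 + 4·7 + 10)/6 = 42/6 = 7
te_B = (3 + 4·6 + 21)/6 = 48/6 = 8
te_C = (5 + 4·11 + 23)/6 = 72/6 = 12
te_D = (1 + 4·6 + 23)/6 = 48/6 = 8
te_E = (5 + 4·8 + 11)/6 = 48/6 = 8
te_F = (3 + 4·8 + 19)/6 = 54/6 = 9
te_G = (6 + 4·12 + 18)/6 = 72/6 = 12
te_H = (4 + 4·6 + 20)/6 = 48/6 = 8
te_I = (2 + 4·3 + 4)/6 = 18/6 = 3

Forward pass:
ES_A = 0; EF_A = 7
ES_B = 0; EF_B = 8
ES_C = 8; EF_C = 8+12 = 20
ES_D = max(EF_A=7, EF_B=8) = 8; EF_D = 8+8 = 16
ES_E = max(EF_A=7, EF_D=16) = 16; EF_E = 16+8 = 24
ES_F = max(EF_B=8, EF_D=16) = 16; EF_F = 16+9 = 25
ES_G = max(EF_A=7, EF_C=20) = 20; EF_G = 20+12 = 32
ES_H = 16; EF_H = 16+8 = 24
ES_I = max(EF_D=16, EF_E=24, EF_F=25, EF_G=32, EF_H=24) = 32; EF_I = 32+3 = 35
Expected project duration μ = 35 days. Critical path: B → C → G → I.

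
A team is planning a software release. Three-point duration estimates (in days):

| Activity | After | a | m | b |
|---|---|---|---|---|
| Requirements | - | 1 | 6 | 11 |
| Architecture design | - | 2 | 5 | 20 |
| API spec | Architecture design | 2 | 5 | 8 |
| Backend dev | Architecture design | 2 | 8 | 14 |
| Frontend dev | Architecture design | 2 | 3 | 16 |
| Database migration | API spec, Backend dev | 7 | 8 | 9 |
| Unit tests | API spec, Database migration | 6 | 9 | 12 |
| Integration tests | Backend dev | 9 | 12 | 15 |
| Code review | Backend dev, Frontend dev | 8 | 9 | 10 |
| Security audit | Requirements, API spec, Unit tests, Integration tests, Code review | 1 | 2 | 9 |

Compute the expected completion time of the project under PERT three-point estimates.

35 days

te_Requirements = (1 + 4·6 + 11)/6 = 36/6 = 6
te_Architecture design = (2 + 4·5 + 20)/6 = 42/6 = 7
te_API spec = (2 + 4·5 + 8)/6 = 30/6 = 5
te_Backend dev = (2 + 4·8 + 14)/6 = 48/6 = 8
te_Frontend dev = (2 + 4·3 + 16)/6 = 30/6 = 5
te_Database migration = (7 + 4·8 + 9)/6 = 48/6 = 8
te_Unit tests = (6 + 4·9 + 12)/6 = 54/6 = 9
te_Integration tests = (9 + 4·12 + 15)/6 = 72/6 = 12
te_Code review = (8 + 4·9 + 10)/6 = 54/6 = 9
te_Security audit = (1 + 4·2 + 9)/6 = 18/6 = 3

Forward pass:
ES_Requirements = 0; EF_Requirements = 6
ES_Architecture design = 0; EF_Architecture design = 7
ES_API spec = 7; EF_API spec = 7+5 = 12
ES_Backend dev = 7; EF_Backend dev = 7+8 = 15
ES_Frontend dev = 7; EF_Frontend dev = 7+5 = 12
ES_Database migration = max(EF_API spec=12, EF_Backend dev=15) = 15; EF_Database migration = 15+8 = 23
ES_Unit tests = max(EF_API spec=12, EF_Database migration=23) = 23; EF_Unit tests = 23+9 = 32
ES_Integration tests = 15; EF_Integration tests = 15+12 = 27
ES_Code review = max(EF_Backend dev=15, EF_Frontend dev=12) = 15; EF_Code review = 15+9 = 24
ES_Security audit = max(EF_Requirements=6, EF_API spec=12, EF_Unit tests=32, EF_Integration tests=27, EF_Code review=24) = 32; EF_Security audit = 32+3 = 35
Expected project duration μ = 35 days. Critical path: Architecture design → Backend dev → Database migration → Unit tests → Security audit.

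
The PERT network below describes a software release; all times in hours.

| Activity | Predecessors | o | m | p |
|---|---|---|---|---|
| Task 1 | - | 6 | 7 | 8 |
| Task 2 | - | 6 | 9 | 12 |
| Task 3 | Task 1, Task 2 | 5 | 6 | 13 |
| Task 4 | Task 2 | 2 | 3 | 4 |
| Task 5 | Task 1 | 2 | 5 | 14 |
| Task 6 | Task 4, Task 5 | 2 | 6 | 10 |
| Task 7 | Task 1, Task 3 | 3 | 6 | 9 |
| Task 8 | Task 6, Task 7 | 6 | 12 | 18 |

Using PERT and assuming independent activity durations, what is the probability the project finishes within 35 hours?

te_Task 1 = (6 + 4·7 + 8)/6 = 42/6 = 7; σ²_Task 1 = ((8−6)/6)² = 0.111
te_Task 2 = (6 + 4·9 + 12)/6 = 54/6 = 9; σ²_Task 2 = ((12−6)/6)² = 1.000
te_Task 3 = (5 + 4·6 + 13)/6 = 42/6 = 7; σ²_Task 3 = ((13−5)/6)² = 1.778
te_Task 4 = (2 + 4·3 + 4)/6 = 18/6 = 3; σ²_Task 4 = ((4−2)/6)² = 0.111
te_Task 5 = (2 + 4·5 + 14)/6 = 36/6 = 6; σ²_Task 5 = ((14−2)/6)² = 4.000
te_Task 6 = (2 + 4·6 + 10)/6 = 36/6 = 6; σ²_Task 6 = ((10−2)/6)² = 1.778
te_Task 7 = (3 + 4·6 + 9)/6 = 36/6 = 6; σ²_Task 7 = ((9−3)/6)² = 1.000
te_Task 8 = (6 + 4·12 + 18)/6 = 72/6 = 12; σ²_Task 8 = ((18−6)/6)² = 4.000

Forward pass:
ES_Task 1 = 0; EF_Task 1 = 7
ES_Task 2 = 0; EF_Task 2 = 9
ES_Task 3 = max(EF_Task 1=7, EF_Task 2=9) = 9; EF_Task 3 = 9+7 = 16
ES_Task 4 = 9; EF_Task 4 = 9+3 = 12
ES_Task 5 = 7; EF_Task 5 = 7+6 = 13
ES_Task 6 = max(EF_Task 4=12, EF_Task 5=13) = 13; EF_Task 6 = 13+6 = 19
ES_Task 7 = max(EF_Task 1=7, EF_Task 3=16) = 16; EF_Task 7 = 16+6 = 22
ES_Task 8 = max(EF_Task 6=19, EF_Task 7=22) = 22; EF_Task 8 = 22+12 = 34
Expected project duration μ = 34 hours. Critical path: Task 2 → Task 3 → Task 7 → Task 8.

Variance along critical path = 1.000 + 1.778 + 1.000 + 4.000 = 7.778; σ = √7.778 = 2.789 hours.
Z = (35 − 34) / 2.789 = 0.359
P(T ≤ 35) = Φ(0.359) ≈ 0.640

0.640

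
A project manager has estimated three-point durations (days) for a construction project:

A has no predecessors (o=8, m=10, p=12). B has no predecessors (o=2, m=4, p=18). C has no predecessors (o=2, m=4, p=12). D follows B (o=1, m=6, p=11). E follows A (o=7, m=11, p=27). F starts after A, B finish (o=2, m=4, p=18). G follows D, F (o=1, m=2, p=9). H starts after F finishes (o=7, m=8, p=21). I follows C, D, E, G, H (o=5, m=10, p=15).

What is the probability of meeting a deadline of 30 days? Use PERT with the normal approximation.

te_A = (8 + 4·10 + 12)/6 = 60/6 = 10; σ²_A = ((12−8)/6)² = 0.444
te_B = (2 + 4·4 + 18)/6 = 36/6 = 6; σ²_B = ((18−2)/6)² = 7.111
te_C = (2 + 4·4 + 12)/6 = 30/6 = 5; σ²_C = ((12−2)/6)² = 2.778
te_D = (1 + 4·6 + 11)/6 = 36/6 = 6; σ²_D = ((11−1)/6)² = 2.778
te_E = (7 + 4·11 + 27)/6 = 78/6 = 13; σ²_E = ((27−7)/6)² = 11.111
te_F = (2 + 4·4 + 18)/6 = 36/6 = 6; σ²_F = ((18−2)/6)² = 7.111
te_G = (1 + 4·2 + 9)/6 = 18/6 = 3; σ²_G = ((9−1)/6)² = 1.778
te_H = (7 + 4·8 + 21)/6 = 60/6 = 10; σ²_H = ((21−7)/6)² = 5.444
te_I = (5 + 4·10 + 15)/6 = 60/6 = 10; σ²_I = ((15−5)/6)² = 2.778

Forward pass:
ES_A = 0; EF_A = 10
ES_B = 0; EF_B = 6
ES_C = 0; EF_C = 5
ES_D = 6; EF_D = 6+6 = 12
ES_E = 10; EF_E = 10+13 = 23
ES_F = max(EF_A=10, EF_B=6) = 10; EF_F = 10+6 = 16
ES_G = max(EF_D=12, EF_F=16) = 16; EF_G = 16+3 = 19
ES_H = 16; EF_H = 16+10 = 26
ES_I = max(EF_C=5, EF_D=12, EF_E=23, EF_G=19, EF_H=26) = 26; EF_I = 26+10 = 36
Expected project duration μ = 36 days. Critical path: A → F → H → I.

Variance along critical path = 0.444 + 7.111 + 5.444 + 2.778 = 15.778; σ = √15.778 = 3.972 days.
Z = (30 − 36) / 3.972 = -1.511
P(T ≤ 30) = Φ(-1.511) ≈ 0.065

0.065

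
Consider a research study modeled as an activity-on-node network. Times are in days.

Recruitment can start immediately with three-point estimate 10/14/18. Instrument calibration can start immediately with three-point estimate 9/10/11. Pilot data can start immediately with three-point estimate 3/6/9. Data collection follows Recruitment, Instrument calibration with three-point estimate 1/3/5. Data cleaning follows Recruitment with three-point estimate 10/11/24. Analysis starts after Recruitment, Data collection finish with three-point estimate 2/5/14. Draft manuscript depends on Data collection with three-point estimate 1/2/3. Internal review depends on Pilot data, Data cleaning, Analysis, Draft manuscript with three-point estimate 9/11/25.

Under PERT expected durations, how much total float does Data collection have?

te_Recruitment = (10 + 4·14 + 18)/6 = 84/6 = 14
te_Instrument calibration = (9 + 4·10 + 11)/6 = 60/6 = 10
te_Pilot data = (3 + 4·6 + 9)/6 = 36/6 = 6
te_Data collection = (1 + 4·3 + 5)/6 = 18/6 = 3
te_Data cleaning = (10 + 4·11 + 24)/6 = 78/6 = 13
te_Analysis = (2 + 4·5 + 14)/6 = 36/6 = 6
te_Draft manuscript = (1 + 4·2 + 3)/6 = 12/6 = 2
te_Internal review = (9 + 4·11 + 25)/6 = 78/6 = 13

Forward pass:
ES_Recruitment = 0; EF_Recruitment = 14
ES_Instrument calibration = 0; EF_Instrument calibration = 10
ES_Pilot data = 0; EF_Pilot data = 6
ES_Data collection = max(EF_Recruitment=14, EF_Instrument calibration=10) = 14; EF_Data collection = 14+3 = 17
ES_Data cleaning = 14; EF_Data cleaning = 14+13 = 27
ES_Analysis = max(EF_Recruitment=14, EF_Data collection=17) = 17; EF_Analysis = 17+6 = 23
ES_Draft manuscript = 17; EF_Draft manuscript = 17+2 = 19
ES_Internal review = max(EF_Pilot data=6, EF_Data cleaning=27, EF_Analysis=23, EF_Draft manuscript=19) = 27; EF_Internal review = 27+13 = 40
Expected project duration μ = 40 days. Critical path: Recruitment → Data cleaning → Internal review.

Backward pass:
LF_Internal review = 40; LS_Internal review = 40−13 = 27
LF_Draft manuscript = LS_Internal review = 27; LS_Draft manuscript = 27−2 = 25
LF_Analysis = LS_Internal review = 27; LS_Analysis = 27−6 = 21
LF_Data cleaning = LS_Internal review = 27; LS_Data cleaning = 27−13 = 14
LF_Data collection = min(LS_Analysis=21, LS_Draft manuscript=25) = 21; LS_Data collection = 21−3 = 18
LF_Pilot data = LS_Internal review = 27; LS_Pilot data = 27−6 = 21
LF_Instrument calibration = LS_Data collection = 18; LS_Instrument calibration = 18−10 = 8
LF_Recruitment = min(LS_Data collection=18, LS_Data cleaning=14, LS_Analysis=21) = 14; LS_Recruitment = 14−14 = 0
Slack_Data collection = LS_Data collection − ES_Data collection = 18 − 14 = 4

4 days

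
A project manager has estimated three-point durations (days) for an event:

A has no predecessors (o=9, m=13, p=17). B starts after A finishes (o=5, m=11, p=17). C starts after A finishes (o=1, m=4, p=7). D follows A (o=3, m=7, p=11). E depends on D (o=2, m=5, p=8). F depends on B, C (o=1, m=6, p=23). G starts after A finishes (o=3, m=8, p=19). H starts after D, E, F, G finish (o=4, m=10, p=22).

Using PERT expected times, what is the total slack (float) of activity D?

7 days

te_A = (9 + 4·13 + 17)/6 = 78/6 = 13
te_B = (5 + 4·11 + 17)/6 = 66/6 = 11
te_C = (1 + 4·4 + 7)/6 = 24/6 = 4
te_D = (3 + 4·7 + 11)/6 = 42/6 = 7
te_E = (2 + 4·5 + 8)/6 = 30/6 = 5
te_F = (1 + 4·6 + 23)/6 = 48/6 = 8
te_G = (3 + 4·8 + 19)/6 = 54/6 = 9
te_H = (4 + 4·10 + 22)/6 = 66/6 = 11

Forward pass:
ES_A = 0; EF_A = 13
ES_B = 13; EF_B = 13+11 = 24
ES_C = 13; EF_C = 13+4 = 17
ES_D = 13; EF_D = 13+7 = 20
ES_E = 20; EF_E = 20+5 = 25
ES_F = max(EF_B=24, EF_C=17) = 24; EF_F = 24+8 = 32
ES_G = 13; EF_G = 13+9 = 22
ES_H = max(EF_D=20, EF_E=25, EF_F=32, EF_G=22) = 32; EF_H = 32+11 = 43
Expected project duration μ = 43 days. Critical path: A → B → F → H.

Backward pass:
LF_H = 43; LS_H = 43−11 = 32
LF_G = LS_H = 32; LS_G = 32−9 = 23
LF_F = LS_H = 32; LS_F = 32−8 = 24
LF_E = LS_H = 32; LS_E = 32−5 = 27
LF_D = min(LS_E=27, LS_H=32) = 27; LS_D = 27−7 = 20
LF_C = LS_F = 24; LS_C = 24−4 = 20
LF_B = LS_F = 24; LS_B = 24−11 = 13
LF_A = min(LS_B=13, LS_C=20, LS_D=20, LS_G=23) = 13; LS_A = 13−13 = 0
Slack_D = LS_D − ES_D = 20 − 13 = 7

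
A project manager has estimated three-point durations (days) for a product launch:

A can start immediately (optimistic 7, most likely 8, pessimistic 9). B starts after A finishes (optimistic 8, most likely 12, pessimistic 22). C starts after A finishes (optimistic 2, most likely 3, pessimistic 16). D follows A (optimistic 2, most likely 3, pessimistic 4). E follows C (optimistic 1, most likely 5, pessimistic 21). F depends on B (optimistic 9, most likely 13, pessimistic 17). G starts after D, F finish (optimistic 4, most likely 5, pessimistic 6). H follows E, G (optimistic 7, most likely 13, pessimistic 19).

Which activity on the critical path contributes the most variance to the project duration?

te_A = (7 + 4·8 + 9)/6 = 48/6 = 8; σ²_A = ((9−7)/6)² = 0.111
te_B = (8 + 4·12 + 22)/6 = 78/6 = 13; σ²_B = ((22−8)/6)² = 5.444
te_C = (2 + 4·3 + 16)/6 = 30/6 = 5; σ²_C = ((16−2)/6)² = 5.444
te_D = (2 + 4·3 + 4)/6 = 18/6 = 3; σ²_D = ((4−2)/6)² = 0.111
te_E = (1 + 4·5 + 21)/6 = 42/6 = 7; σ²_E = ((21−1)/6)² = 11.111
te_F = (9 + 4·13 + 17)/6 = 78/6 = 13; σ²_F = ((17−9)/6)² = 1.778
te_G = (4 + 4·5 + 6)/6 = 30/6 = 5; σ²_G = ((6−4)/6)² = 0.111
te_H = (7 + 4·13 + 19)/6 = 78/6 = 13; σ²_H = ((19−7)/6)² = 4.000

Forward pass:
ES_A = 0; EF_A = 8
ES_B = 8; EF_B = 8+13 = 21
ES_C = 8; EF_C = 8+5 = 13
ES_D = 8; EF_D = 8+3 = 11
ES_E = 13; EF_E = 13+7 = 20
ES_F = 21; EF_F = 21+13 = 34
ES_G = max(EF_D=11, EF_F=34) = 34; EF_G = 34+5 = 39
ES_H = max(EF_E=20, EF_G=39) = 39; EF_H = 39+13 = 52
Expected project duration μ = 52 days. Critical path: A → B → F → G → H.

Variances on critical path: σ²_A=0.111, σ²_B=5.444, σ²_F=1.778, σ²_G=0.111, σ²_H=4.000.
Largest is σ²_B = 5.444.

B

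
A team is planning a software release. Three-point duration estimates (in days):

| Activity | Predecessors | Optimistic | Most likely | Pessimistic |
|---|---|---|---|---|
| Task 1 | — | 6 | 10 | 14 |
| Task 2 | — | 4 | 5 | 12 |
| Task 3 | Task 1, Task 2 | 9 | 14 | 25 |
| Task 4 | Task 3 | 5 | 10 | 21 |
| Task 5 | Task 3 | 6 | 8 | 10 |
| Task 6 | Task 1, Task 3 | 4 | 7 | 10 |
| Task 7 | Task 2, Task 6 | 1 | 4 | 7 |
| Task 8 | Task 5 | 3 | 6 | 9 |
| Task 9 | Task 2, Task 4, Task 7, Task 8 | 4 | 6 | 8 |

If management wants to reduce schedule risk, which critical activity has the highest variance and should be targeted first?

te_Task 1 = (6 + 4·10 + 14)/6 = 60/6 = 10; σ²_Task 1 = ((14−6)/6)² = 1.778
te_Task 2 = (4 + 4·5 + 12)/6 = 36/6 = 6; σ²_Task 2 = ((12−4)/6)² = 1.778
te_Task 3 = (9 + 4·14 + 25)/6 = 90/6 = 15; σ²_Task 3 = ((25−9)/6)² = 7.111
te_Task 4 = (5 + 4·10 + 21)/6 = 66/6 = 11; σ²_Task 4 = ((21−5)/6)² = 7.111
te_Task 5 = (6 + 4·8 + 10)/6 = 48/6 = 8; σ²_Task 5 = ((10−6)/6)² = 0.444
te_Task 6 = (4 + 4·7 + 10)/6 = 42/6 = 7; σ²_Task 6 = ((10−4)/6)² = 1.000
te_Task 7 = (1 + 4·4 + 7)/6 = 24/6 = 4; σ²_Task 7 = ((7−1)/6)² = 1.000
te_Task 8 = (3 + 4·6 + 9)/6 = 36/6 = 6; σ²_Task 8 = ((9−3)/6)² = 1.000
te_Task 9 = (4 + 4·6 + 8)/6 = 36/6 = 6; σ²_Task 9 = ((8−4)/6)² = 0.444

Forward pass:
ES_Task 1 = 0; EF_Task 1 = 10
ES_Task 2 = 0; EF_Task 2 = 6
ES_Task 3 = max(EF_Task 1=10, EF_Task 2=6) = 10; EF_Task 3 = 10+15 = 25
ES_Task 4 = 25; EF_Task 4 = 25+11 = 36
ES_Task 5 = 25; EF_Task 5 = 25+8 = 33
ES_Task 6 = max(EF_Task 1=10, EF_Task 3=25) = 25; EF_Task 6 = 25+7 = 32
ES_Task 7 = max(EF_Task 2=6, EF_Task 6=32) = 32; EF_Task 7 = 32+4 = 36
ES_Task 8 = 33; EF_Task 8 = 33+6 = 39
ES_Task 9 = max(EF_Task 2=6, EF_Task 4=36, EF_Task 7=36, EF_Task 8=39) = 39; EF_Task 9 = 39+6 = 45
Expected project duration μ = 45 days. Critical path: Task 1 → Task 3 → Task 5 → Task 8 → Task 9.

Variances on critical path: σ²_Task 1=1.778, σ²_Task 3=7.111, σ²_Task 5=0.444, σ²_Task 8=1.000, σ²_Task 9=0.444.
Largest is σ²_Task 3 = 7.111.

Task 3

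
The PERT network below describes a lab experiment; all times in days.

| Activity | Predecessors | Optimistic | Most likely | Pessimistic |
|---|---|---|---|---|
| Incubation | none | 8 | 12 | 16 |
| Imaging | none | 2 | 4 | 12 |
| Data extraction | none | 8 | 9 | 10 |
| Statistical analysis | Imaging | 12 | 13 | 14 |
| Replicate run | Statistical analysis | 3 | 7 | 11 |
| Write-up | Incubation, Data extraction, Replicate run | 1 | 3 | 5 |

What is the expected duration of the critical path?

te_Incubation = (8 + 4·12 + 16)/6 = 72/6 = 12
te_Imaging = (2 + 4·4 + 12)/6 = 30/6 = 5
te_Data extraction = (8 + 4·9 + 10)/6 = 54/6 = 9
te_Statistical analysis = (12 + 4·13 + 14)/6 = 78/6 = 13
te_Replicate run = (3 + 4·7 + 11)/6 = 42/6 = 7
te_Write-up = (1 + 4·3 + 5)/6 = 18/6 = 3

Forward pass:
ES_Incubation = 0; EF_Incubation = 12
ES_Imaging = 0; EF_Imaging = 5
ES_Data extraction = 0; EF_Data extraction = 9
ES_Statistical analysis = 5; EF_Statistical analysis = 5+13 = 18
ES_Replicate run = 18; EF_Replicate run = 18+7 = 25
ES_Write-up = max(EF_Incubation=12, EF_Data extraction=9, EF_Replicate run=25) = 25; EF_Write-up = 25+3 = 28
Expected project duration μ = 28 days. Critical path: Imaging → Statistical analysis → Replicate run → Write-up.

28 days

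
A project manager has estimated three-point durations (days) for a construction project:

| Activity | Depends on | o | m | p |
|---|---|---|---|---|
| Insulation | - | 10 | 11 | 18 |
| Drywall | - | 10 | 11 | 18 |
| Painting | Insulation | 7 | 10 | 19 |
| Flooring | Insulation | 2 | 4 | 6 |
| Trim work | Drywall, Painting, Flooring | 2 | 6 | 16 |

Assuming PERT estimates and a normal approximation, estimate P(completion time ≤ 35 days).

0.932

te_Insulation = (10 + 4·11 + 18)/6 = 72/6 = 12; σ²_Insulation = ((18−10)/6)² = 1.778
te_Drywall = (10 + 4·11 + 18)/6 = 72/6 = 12; σ²_Drywall = ((18−10)/6)² = 1.778
te_Painting = (7 + 4·10 + 19)/6 = 66/6 = 11; σ²_Painting = ((19−7)/6)² = 4.000
te_Flooring = (2 + 4·4 + 6)/6 = 24/6 = 4; σ²_Flooring = ((6−2)/6)² = 0.444
te_Trim work = (2 + 4·6 + 16)/6 = 42/6 = 7; σ²_Trim work = ((16−2)/6)² = 5.444

Forward pass:
ES_Insulation = 0; EF_Insulation = 12
ES_Drywall = 0; EF_Drywall = 12
ES_Painting = 12; EF_Painting = 12+11 = 23
ES_Flooring = 12; EF_Flooring = 12+4 = 16
ES_Trim work = max(EF_Drywall=12, EF_Painting=23, EF_Flooring=16) = 23; EF_Trim work = 23+7 = 30
Expected project duration μ = 30 days. Critical path: Insulation → Painting → Trim work.

Variance along critical path = 1.778 + 4.000 + 5.444 = 11.222; σ = √11.222 = 3.350 days.
Z = (35 − 30) / 3.350 = 1.493
P(T ≤ 35) = Φ(1.493) ≈ 0.932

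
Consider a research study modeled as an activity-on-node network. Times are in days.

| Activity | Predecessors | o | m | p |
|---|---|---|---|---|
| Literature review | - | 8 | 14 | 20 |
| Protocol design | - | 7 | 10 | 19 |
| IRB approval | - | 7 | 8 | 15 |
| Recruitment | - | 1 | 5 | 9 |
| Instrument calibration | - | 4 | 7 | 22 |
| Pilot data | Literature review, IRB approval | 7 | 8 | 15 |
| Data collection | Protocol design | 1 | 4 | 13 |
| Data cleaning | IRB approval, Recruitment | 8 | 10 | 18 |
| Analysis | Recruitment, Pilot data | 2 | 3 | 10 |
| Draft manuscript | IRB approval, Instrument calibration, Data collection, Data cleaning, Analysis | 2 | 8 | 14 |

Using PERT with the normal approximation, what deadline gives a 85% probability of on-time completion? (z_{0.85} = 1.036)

te_Literature review = (8 + 4·14 + 20)/6 = 84/6 = 14; σ²_Literature review = ((20−8)/6)² = 4.000
te_Protocol design = (7 + 4·10 + 19)/6 = 66/6 = 11; σ²_Protocol design = ((19−7)/6)² = 4.000
te_IRB approval = (7 + 4·8 + 15)/6 = 54/6 = 9; σ²_IRB approval = ((15−7)/6)² = 1.778
te_Recruitment = (1 + 4·5 + 9)/6 = 30/6 = 5; σ²_Recruitment = ((9−1)/6)² = 1.778
te_Instrument calibration = (4 + 4·7 + 22)/6 = 54/6 = 9; σ²_Instrument calibration = ((22−4)/6)² = 9.000
te_Pilot data = (7 + 4·8 + 15)/6 = 54/6 = 9; σ²_Pilot data = ((15−7)/6)² = 1.778
te_Data collection = (1 + 4·4 + 13)/6 = 30/6 = 5; σ²_Data collection = ((13−1)/6)² = 4.000
te_Data cleaning = (8 + 4·10 + 18)/6 = 66/6 = 11; σ²_Data cleaning = ((18−8)/6)² = 2.778
te_Analysis = (2 + 4·3 + 10)/6 = 24/6 = 4; σ²_Analysis = ((10−2)/6)² = 1.778
te_Draft manuscript = (2 + 4·8 + 14)/6 = 48/6 = 8; σ²_Draft manuscript = ((14−2)/6)² = 4.000

Forward pass:
ES_Literature review = 0; EF_Literature review = 14
ES_Protocol design = 0; EF_Protocol design = 11
ES_IRB approval = 0; EF_IRB approval = 9
ES_Recruitment = 0; EF_Recruitment = 5
ES_Instrument calibration = 0; EF_Instrument calibration = 9
ES_Pilot data = max(EF_Literature review=14, EF_IRB approval=9) = 14; EF_Pilot data = 14+9 = 23
ES_Data collection = 11; EF_Data collection = 11+5 = 16
ES_Data cleaning = max(EF_IRB approval=9, EF_Recruitment=5) = 9; EF_Data cleaning = 9+11 = 20
ES_Analysis = max(EF_Recruitment=5, EF_Pilot data=23) = 23; EF_Analysis = 23+4 = 27
ES_Draft manuscript = max(EF_IRB approval=9, EF_Instrument calibration=9, EF_Data collection=16, EF_Data cleaning=20, EF_Analysis=27) = 27; EF_Draft manuscript = 27+8 = 35
Expected project duration μ = 35 days. Critical path: Literature review → Pilot data → Analysis → Draft manuscript.

Variance along critical path = 4.000 + 1.778 + 1.778 + 4.000 = 11.556; σ = 3.399 days.
D = μ + z·σ = 35 + 1.036·3.399 = 38.5 days

38.5 days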